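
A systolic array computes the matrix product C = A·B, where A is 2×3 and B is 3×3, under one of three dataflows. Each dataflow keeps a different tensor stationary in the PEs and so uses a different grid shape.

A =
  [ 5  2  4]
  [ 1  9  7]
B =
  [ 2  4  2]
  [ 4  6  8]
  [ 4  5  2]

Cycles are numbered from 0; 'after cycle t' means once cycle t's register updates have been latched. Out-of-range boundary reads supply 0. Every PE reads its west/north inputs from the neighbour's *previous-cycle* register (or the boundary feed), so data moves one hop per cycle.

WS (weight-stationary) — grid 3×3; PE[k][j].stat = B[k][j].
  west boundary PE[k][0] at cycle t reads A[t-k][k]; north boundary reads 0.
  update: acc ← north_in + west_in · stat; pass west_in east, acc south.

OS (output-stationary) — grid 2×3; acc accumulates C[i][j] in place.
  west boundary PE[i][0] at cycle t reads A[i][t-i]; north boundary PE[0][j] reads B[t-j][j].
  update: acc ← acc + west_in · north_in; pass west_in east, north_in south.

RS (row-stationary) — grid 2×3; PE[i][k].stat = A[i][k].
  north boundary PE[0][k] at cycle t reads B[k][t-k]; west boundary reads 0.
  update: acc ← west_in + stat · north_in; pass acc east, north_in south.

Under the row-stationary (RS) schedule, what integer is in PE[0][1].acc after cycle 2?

PE[0][1].acc = 32

RS (2×3). Following PE[0][1] plus its west/north inputs:
  0: (0,0).acc=10  regs=<10,2>
  0: (0,1).acc=0  regs=<0,0>
  1: (0,0).acc=20  regs=<20,4>
  1: (0,1).acc=18  regs=<18,4>
  2: (0,0).acc=10  regs=<10,2>
  2: (0,1).acc=32  regs=<32,6>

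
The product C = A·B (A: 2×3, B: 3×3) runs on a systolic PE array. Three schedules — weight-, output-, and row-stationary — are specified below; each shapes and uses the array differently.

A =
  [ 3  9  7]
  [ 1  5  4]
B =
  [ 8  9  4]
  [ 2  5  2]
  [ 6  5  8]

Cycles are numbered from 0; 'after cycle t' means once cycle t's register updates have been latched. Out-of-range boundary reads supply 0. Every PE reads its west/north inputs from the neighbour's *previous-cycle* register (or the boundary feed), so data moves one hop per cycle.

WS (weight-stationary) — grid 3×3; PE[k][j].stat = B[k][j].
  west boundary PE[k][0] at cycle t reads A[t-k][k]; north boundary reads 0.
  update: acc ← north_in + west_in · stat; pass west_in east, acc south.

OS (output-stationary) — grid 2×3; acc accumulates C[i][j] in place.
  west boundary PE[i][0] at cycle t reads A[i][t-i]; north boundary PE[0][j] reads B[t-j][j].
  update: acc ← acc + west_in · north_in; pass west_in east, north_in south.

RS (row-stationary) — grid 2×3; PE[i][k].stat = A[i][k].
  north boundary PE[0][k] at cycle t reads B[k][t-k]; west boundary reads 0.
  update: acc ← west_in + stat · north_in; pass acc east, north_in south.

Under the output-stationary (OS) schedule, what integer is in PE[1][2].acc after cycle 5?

PE[1][2].acc = 46

OS 2×3: PE[1][2] cycle-by-cycle (with neighbour feeds):
  @0  [0,2]  acc 0  |  →0  ↓0
  @0  [1,1]  acc 0  |  →0  ↓0
  @0  [1,2]  acc 0  |  →0  ↓0
  @1  [0,2]  acc 0  |  →0  ↓0
  @1  [1,1]  acc 0  |  →0  ↓0
  @1  [1,2]  acc 0  |  →0  ↓0
  @2  [0,2]  acc 12  |  →3  ↓4
  @2  [1,1]  acc 9  |  →1  ↓9
  @2  [1,2]  acc 0  |  →0  ↓0
  @3  [0,2]  acc 30  |  →9  ↓2
  @3  [1,1]  acc 34  |  →5  ↓5
  @3  [1,2]  acc 4  |  →1  ↓4
  @4  [0,2]  acc 86  |  →7  ↓8
  @4  [1,1]  acc 54  |  →4  ↓5
  @4  [1,2]  acc 14  |  →5  ↓2
  @5  [0,2]  acc 86  |  →0  ↓0
  @5  [1,1]  acc 54  |  →0  ↓0
  @5  [1,2]  acc 46  |  →4  ↓8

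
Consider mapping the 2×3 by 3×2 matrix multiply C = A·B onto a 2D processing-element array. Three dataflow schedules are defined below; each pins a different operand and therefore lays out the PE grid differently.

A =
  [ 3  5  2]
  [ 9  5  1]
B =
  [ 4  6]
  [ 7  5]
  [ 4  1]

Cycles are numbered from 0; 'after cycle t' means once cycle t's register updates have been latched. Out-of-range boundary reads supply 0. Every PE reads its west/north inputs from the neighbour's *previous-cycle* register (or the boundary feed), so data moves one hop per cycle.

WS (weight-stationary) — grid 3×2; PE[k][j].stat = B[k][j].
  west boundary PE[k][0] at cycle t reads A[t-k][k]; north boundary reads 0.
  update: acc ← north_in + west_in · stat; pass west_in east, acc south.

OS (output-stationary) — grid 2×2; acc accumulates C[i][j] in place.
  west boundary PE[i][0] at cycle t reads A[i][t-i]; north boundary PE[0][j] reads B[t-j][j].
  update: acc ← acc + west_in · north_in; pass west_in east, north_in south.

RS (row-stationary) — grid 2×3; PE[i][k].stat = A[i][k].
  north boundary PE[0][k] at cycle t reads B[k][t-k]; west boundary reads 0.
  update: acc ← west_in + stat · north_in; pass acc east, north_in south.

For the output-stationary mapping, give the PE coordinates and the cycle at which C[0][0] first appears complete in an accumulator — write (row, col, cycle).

OS — PE[0][0] is where C[0][0] collects:
  0: (0,0).acc=12  regs=<3,4>
  1: (0,0).acc=47  regs=<5,7>
  2: (0,0).acc=55  regs=<2,4>

(row, col, cycle) = (0, 0, 2)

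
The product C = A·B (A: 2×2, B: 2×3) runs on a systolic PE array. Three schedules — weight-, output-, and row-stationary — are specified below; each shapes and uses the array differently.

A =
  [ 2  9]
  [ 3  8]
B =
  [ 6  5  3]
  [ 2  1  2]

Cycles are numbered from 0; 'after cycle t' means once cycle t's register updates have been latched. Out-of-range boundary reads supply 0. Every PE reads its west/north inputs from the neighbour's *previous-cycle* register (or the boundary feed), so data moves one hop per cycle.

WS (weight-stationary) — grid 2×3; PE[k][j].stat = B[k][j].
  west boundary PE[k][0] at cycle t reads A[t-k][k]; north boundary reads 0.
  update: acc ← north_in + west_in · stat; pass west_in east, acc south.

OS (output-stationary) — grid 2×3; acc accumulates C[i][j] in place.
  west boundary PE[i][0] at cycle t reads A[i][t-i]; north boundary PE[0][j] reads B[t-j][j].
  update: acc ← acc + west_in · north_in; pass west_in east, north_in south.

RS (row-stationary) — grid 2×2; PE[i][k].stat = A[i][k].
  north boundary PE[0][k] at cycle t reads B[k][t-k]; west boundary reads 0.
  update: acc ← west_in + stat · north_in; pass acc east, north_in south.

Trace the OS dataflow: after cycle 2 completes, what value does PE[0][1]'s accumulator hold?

OS 2×3: PE[0][1] cycle-by-cycle (with neighbour feeds):
  after 0 — PE[0][0] acc=12, pass-E 2, pass-S 6
  after 0 — PE[0][1] acc=0, pass-E 0, pass-S 0
  after 1 — PE[0][0] acc=30, pass-E 9, pass-S 2
  after 1 — PE[0][1] acc=10, pass-E 2, pass-S 5
  after 2 — PE[0][0] acc=30, pass-E 0, pass-S 0
  after 2 — PE[0][1] acc=19, pass-E 9, pass-S 1

PE[0][1].acc = 19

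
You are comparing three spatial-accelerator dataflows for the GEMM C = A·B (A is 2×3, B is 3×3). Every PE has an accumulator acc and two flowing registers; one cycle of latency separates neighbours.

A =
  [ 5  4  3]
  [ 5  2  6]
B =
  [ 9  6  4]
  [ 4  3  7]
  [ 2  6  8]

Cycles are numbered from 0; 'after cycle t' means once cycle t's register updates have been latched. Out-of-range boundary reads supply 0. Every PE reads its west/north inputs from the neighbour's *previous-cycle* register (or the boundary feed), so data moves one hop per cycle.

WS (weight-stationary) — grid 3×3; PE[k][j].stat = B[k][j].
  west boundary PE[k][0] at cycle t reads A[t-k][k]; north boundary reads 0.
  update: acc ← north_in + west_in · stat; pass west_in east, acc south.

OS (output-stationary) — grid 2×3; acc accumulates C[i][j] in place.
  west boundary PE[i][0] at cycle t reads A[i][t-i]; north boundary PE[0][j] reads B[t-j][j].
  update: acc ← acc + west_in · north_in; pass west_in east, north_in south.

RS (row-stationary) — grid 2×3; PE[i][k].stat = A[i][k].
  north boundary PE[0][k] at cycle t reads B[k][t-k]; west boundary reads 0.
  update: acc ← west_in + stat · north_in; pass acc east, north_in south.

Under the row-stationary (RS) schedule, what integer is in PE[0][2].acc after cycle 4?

Tracing RS — 2×3 array, target PE[0][2]:
  @0  [0,1]  acc 0  |  →0  ↓0
  @0  [0,2]  acc 0  |  →0  ↓0
  @1  [0,1]  acc 61  |  →61  ↓4
  @1  [0,2]  acc 0  |  →0  ↓0
  @2  [0,1]  acc 42  |  →42  ↓3
  @2  [0,2]  acc 67  |  →67  ↓2
  @3  [0,1]  acc 48  |  →48  ↓7
  @3  [0,2]  acc 60  |  →60  ↓6
  @4  [0,1]  acc 0  |  →0  ↓0
  @4  [0,2]  acc 72  |  →72  ↓8

PE[0][2].acc = 72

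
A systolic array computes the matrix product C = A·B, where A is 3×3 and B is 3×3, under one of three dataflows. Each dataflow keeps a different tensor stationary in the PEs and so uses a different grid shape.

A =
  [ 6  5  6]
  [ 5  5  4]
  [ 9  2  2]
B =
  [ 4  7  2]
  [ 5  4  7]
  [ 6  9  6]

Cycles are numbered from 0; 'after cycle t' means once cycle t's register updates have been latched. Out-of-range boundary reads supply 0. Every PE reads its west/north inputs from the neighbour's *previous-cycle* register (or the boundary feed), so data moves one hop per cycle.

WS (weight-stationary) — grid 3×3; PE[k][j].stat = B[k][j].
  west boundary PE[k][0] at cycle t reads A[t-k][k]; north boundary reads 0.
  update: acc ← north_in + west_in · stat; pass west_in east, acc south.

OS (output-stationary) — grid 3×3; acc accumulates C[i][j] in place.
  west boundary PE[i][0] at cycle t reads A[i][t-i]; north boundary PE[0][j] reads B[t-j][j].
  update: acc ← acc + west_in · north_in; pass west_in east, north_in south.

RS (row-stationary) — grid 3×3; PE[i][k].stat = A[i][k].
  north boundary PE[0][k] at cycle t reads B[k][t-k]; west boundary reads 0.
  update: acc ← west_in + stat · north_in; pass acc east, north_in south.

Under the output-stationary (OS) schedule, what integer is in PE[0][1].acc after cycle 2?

PE[0][1].acc = 62

OS on a 3×3 grid — tracing PE[0][1] and its feeders:
  @0  [0,0]  acc 24  |  →6  ↓4
  @0  [0,1]  acc 0  |  →0  ↓0
  @1  [0,0]  acc 49  |  →5  ↓5
  @1  [0,1]  acc 42  |  →6  ↓7
  @2  [0,0]  acc 85  |  →6  ↓6
  @2  [0,1]  acc 62  |  →5  ↓4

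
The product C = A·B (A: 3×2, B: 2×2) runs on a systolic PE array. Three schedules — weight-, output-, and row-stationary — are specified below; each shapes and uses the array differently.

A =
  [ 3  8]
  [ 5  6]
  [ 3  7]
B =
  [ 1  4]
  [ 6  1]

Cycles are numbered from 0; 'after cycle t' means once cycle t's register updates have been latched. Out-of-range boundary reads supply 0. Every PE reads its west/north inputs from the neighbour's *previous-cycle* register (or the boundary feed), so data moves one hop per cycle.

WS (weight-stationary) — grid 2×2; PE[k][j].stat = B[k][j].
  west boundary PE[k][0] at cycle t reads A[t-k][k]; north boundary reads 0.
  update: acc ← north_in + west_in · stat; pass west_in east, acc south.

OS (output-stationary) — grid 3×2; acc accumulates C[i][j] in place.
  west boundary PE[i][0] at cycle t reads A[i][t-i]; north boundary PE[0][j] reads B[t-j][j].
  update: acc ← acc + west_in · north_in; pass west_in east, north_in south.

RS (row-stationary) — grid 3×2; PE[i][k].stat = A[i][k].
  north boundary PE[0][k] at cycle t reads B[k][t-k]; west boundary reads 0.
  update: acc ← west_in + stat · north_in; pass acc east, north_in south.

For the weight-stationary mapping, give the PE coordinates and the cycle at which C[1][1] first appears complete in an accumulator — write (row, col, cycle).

WS — PE[1][1] is where C[1][1] collects:
  step 0 · PE1,1: acc=0; fwd→0 fwd↓0
  step 1 · PE1,1: acc=0; fwd→0 fwd↓0
  step 2 · PE1,1: acc=20; fwd→8 fwd↓20
  step 3 · PE1,1: acc=26; fwd→6 fwd↓26

(row, col, cycle) = (1, 1, 3)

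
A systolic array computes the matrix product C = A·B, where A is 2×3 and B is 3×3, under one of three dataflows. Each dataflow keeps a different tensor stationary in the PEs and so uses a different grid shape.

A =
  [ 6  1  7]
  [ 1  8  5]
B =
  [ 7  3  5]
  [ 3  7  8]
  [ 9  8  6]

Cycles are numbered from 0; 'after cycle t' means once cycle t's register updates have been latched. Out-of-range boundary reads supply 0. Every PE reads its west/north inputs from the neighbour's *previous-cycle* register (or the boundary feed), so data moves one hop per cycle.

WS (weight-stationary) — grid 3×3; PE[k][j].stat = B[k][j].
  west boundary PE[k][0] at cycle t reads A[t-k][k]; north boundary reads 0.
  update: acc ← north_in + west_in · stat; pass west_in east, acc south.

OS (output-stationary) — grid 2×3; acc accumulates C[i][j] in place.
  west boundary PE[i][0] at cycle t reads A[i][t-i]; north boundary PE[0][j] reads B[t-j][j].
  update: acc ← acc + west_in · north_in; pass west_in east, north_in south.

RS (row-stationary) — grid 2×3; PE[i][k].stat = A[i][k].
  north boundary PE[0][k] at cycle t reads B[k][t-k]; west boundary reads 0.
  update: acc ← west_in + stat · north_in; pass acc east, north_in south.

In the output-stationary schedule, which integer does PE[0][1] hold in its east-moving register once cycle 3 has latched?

register = 7

OS 2×3: PE[0][1] cycle-by-cycle (with neighbour feeds):
  @0  [0,0]  acc 42  |  →6  ↓7
  @0  [0,1]  acc 0  |  →0  ↓0
  @1  [0,0]  acc 45  |  →1  ↓3
  @1  [0,1]  acc 18  |  →6  ↓3
  @2  [0,0]  acc 108  |  →7  ↓9
  @2  [0,1]  acc 25  |  →1  ↓7
  @3  [0,0]  acc 108  |  →0  ↓0
  @3  [0,1]  acc 81  |  →7  ↓8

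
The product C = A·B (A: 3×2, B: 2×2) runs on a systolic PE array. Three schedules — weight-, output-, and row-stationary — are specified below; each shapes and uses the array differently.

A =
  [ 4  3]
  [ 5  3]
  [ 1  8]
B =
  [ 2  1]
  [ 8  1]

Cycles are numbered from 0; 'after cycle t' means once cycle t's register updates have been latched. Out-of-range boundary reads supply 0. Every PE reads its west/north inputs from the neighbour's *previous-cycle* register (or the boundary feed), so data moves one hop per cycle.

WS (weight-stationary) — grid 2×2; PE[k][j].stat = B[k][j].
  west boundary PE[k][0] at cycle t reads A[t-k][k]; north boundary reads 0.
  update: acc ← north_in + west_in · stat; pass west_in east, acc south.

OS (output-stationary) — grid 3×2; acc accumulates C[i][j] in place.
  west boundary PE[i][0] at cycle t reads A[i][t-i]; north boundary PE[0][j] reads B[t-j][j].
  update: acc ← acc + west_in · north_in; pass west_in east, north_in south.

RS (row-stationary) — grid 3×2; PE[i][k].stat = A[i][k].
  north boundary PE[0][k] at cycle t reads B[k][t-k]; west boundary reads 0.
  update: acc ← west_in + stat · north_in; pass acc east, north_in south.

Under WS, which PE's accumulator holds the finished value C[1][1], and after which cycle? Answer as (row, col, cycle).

Under WS, C[1][1] lands at PE[1][1]:
  0: (1,1).acc=0  regs=<0,0>
  1: (1,1).acc=0  regs=<0,0>
  2: (1,1).acc=7  regs=<3,7>
  3: (1,1).acc=8  regs=<3,8>

(row, col, cycle) = (1, 1, 3)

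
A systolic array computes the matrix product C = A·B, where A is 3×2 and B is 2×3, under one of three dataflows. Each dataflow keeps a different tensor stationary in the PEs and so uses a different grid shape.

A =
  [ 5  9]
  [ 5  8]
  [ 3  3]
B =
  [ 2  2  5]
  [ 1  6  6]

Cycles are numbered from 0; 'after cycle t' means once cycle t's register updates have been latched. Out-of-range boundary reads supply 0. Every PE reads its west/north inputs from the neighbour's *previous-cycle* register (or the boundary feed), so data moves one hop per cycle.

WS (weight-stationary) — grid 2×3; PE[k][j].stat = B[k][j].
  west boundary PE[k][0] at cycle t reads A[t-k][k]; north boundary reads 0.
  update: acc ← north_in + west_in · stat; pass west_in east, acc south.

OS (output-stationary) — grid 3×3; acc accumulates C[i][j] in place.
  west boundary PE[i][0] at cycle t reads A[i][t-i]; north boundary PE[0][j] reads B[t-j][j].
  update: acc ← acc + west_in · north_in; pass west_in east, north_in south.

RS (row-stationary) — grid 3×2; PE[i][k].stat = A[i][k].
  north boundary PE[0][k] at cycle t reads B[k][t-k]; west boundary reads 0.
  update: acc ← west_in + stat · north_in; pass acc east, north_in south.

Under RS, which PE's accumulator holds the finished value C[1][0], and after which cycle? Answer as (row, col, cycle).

(row, col, cycle) = (1, 1, 2)

Under RS, C[1][0] lands at PE[1][1]:
  after 0 — PE[1][1] acc=0, pass-E 0, pass-S 0
  after 1 — PE[1][1] acc=0, pass-E 0, pass-S 0
  after 2 — PE[1][1] acc=18, pass-E 18, pass-S 1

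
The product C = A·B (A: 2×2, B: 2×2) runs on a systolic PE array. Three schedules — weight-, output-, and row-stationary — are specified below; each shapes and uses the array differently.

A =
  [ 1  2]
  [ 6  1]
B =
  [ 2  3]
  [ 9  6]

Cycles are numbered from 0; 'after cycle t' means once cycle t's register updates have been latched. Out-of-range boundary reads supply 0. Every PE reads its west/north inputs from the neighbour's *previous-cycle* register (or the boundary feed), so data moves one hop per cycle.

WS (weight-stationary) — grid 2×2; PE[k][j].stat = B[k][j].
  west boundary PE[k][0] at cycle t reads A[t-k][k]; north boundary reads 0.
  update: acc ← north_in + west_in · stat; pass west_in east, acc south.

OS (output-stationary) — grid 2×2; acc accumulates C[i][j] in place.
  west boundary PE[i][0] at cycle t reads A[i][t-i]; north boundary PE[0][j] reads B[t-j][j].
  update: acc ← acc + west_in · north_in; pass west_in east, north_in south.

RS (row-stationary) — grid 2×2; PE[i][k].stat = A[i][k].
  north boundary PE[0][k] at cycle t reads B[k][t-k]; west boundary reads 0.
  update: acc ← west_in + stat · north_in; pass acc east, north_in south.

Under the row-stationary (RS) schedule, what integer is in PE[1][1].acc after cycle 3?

PE[1][1].acc = 24

RS (2×2). Following PE[1][1] plus its west/north inputs:
  [0] (0,1) acc=0 (h:0 v:0)
  [0] (1,0) acc=0 (h:0 v:0)
  [0] (1,1) acc=0 (h:0 v:0)
  [1] (0,1) acc=20 (h:20 v:9)
  [1] (1,0) acc=12 (h:12 v:2)
  [1] (1,1) acc=0 (h:0 v:0)
  [2] (0,1) acc=15 (h:15 v:6)
  [2] (1,0) acc=18 (h:18 v:3)
  [2] (1,1) acc=21 (h:21 v:9)
  [3] (0,1) acc=0 (h:0 v:0)
  [3] (1,0) acc=0 (h:0 v:0)
  [3] (1,1) acc=24 (h:24 v:6)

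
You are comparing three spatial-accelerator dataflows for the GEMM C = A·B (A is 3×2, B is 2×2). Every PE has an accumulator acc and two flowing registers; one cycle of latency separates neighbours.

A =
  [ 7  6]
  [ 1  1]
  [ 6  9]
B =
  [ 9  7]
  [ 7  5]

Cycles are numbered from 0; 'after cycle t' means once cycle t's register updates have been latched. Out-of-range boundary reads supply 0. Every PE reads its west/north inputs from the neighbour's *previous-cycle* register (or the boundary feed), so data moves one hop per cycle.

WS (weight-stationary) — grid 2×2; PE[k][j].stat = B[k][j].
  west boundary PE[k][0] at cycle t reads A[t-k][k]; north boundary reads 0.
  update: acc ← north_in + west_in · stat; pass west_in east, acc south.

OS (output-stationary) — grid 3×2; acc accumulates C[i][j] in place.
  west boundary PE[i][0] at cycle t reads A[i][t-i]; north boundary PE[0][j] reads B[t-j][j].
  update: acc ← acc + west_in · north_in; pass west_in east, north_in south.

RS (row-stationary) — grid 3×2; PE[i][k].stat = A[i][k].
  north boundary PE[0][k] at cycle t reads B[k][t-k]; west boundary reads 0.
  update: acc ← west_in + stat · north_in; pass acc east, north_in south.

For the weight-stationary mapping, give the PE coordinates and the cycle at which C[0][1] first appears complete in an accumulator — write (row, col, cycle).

WS: C[0][1] accumulates in PE[1][1]:
  step 0 · PE1,1: acc=0; fwd→0 fwd↓0
  step 1 · PE1,1: acc=0; fwd→0 fwd↓0
  step 2 · PE1,1: acc=79; fwd→6 fwd↓79

(row, col, cycle) = (1, 1, 2)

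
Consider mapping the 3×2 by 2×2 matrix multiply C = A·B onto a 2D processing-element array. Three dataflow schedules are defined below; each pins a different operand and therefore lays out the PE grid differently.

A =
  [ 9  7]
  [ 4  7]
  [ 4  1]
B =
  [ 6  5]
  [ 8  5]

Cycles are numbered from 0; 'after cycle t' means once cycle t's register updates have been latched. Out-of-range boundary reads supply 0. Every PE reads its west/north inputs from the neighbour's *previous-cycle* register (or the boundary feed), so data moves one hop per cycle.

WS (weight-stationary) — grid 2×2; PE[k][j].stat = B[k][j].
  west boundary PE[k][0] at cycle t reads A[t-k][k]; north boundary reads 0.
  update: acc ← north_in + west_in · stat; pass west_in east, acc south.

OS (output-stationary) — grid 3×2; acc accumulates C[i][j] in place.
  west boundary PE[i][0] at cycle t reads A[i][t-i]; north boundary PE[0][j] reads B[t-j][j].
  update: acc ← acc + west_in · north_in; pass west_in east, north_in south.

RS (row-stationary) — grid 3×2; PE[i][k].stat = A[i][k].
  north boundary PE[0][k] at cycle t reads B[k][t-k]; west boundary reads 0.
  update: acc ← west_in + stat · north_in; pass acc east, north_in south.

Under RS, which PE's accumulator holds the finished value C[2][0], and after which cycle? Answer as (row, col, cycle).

(row, col, cycle) = (2, 1, 3)

Under RS, C[2][0] lands at PE[2][1]:
  0: (2,1).acc=0  regs=<0,0>
  1: (2,1).acc=0  regs=<0,0>
  2: (2,1).acc=0  regs=<0,0>
  3: (2,1).acc=32  regs=<32,8>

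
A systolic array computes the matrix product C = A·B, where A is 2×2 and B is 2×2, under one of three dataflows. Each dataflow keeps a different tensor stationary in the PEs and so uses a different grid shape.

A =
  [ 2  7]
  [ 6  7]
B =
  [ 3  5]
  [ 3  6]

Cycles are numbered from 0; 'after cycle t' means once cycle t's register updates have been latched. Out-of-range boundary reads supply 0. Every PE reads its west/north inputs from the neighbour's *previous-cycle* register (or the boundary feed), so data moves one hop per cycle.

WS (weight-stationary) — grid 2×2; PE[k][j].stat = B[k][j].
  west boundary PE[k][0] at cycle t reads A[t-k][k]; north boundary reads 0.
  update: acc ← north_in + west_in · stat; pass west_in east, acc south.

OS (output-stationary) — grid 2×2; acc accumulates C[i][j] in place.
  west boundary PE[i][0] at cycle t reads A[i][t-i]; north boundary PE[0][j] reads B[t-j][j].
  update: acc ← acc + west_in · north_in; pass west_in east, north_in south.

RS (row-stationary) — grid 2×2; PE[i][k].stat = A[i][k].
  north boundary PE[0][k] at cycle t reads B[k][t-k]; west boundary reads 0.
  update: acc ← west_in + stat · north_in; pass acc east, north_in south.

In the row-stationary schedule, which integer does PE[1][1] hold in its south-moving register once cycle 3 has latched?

RS 2×2: PE[1][1] cycle-by-cycle (with neighbour feeds):
  [0] (0,1) acc=0 (h:0 v:0)
  [0] (1,0) acc=0 (h:0 v:0)
  [0] (1,1) acc=0 (h:0 v:0)
  [1] (0,1) acc=27 (h:27 v:3)
  [1] (1,0) acc=18 (h:18 v:3)
  [1] (1,1) acc=0 (h:0 v:0)
  [2] (0,1) acc=52 (h:52 v:6)
  [2] (1,0) acc=30 (h:30 v:5)
  [2] (1,1) acc=39 (h:39 v:3)
  [3] (0,1) acc=0 (h:0 v:0)
  [3] (1,0) acc=0 (h:0 v:0)
  [3] (1,1) acc=72 (h:72 v:6)

register = 6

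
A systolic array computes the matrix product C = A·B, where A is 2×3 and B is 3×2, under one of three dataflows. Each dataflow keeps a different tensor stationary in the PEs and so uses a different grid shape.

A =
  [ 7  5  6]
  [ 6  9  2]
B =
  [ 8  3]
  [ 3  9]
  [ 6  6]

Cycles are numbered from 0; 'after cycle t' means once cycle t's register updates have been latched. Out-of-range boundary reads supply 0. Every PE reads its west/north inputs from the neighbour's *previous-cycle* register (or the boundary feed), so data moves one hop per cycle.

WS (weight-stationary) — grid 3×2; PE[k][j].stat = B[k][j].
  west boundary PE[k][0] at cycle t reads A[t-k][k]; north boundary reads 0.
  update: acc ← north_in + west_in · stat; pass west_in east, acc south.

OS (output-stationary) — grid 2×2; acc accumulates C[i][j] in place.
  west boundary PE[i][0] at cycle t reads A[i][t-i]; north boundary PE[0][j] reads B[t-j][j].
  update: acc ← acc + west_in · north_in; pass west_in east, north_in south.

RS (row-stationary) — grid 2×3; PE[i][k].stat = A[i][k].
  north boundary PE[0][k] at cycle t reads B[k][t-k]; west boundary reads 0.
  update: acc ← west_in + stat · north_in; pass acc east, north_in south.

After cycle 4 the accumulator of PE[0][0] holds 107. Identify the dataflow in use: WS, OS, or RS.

Under WS (3×2), PE[0][0]:
  [0] (0,0) acc=56 (h:7 v:56)
  [1] (0,0) acc=48 (h:6 v:48)
  [2] (0,0) acc=0 (h:0 v:0)
  [3] (0,0) acc=0 (h:0 v:0)
  [4] (0,0) acc=0 (h:0 v:0)
Under OS (2×2), PE[0][0]:
  [0] (0,0) acc=56 (h:7 v:8)
  [1] (0,0) acc=71 (h:5 v:3)
  [2] (0,0) acc=107 (h:6 v:6)
  [3] (0,0) acc=107 (h:0 v:0)
  [4] (0,0) acc=107 (h:0 v:0)
Under RS (2×3), PE[0][0]:
  [0] (0,0) acc=56 (h:56 v:8)
  [1] (0,0) acc=21 (h:21 v:3)
  [2] (0,0) acc=0 (h:0 v:0)
  [3] (0,0) acc=0 (h:0 v:0)
  [4] (0,0) acc=0 (h:0 v:0)

dataflow = OS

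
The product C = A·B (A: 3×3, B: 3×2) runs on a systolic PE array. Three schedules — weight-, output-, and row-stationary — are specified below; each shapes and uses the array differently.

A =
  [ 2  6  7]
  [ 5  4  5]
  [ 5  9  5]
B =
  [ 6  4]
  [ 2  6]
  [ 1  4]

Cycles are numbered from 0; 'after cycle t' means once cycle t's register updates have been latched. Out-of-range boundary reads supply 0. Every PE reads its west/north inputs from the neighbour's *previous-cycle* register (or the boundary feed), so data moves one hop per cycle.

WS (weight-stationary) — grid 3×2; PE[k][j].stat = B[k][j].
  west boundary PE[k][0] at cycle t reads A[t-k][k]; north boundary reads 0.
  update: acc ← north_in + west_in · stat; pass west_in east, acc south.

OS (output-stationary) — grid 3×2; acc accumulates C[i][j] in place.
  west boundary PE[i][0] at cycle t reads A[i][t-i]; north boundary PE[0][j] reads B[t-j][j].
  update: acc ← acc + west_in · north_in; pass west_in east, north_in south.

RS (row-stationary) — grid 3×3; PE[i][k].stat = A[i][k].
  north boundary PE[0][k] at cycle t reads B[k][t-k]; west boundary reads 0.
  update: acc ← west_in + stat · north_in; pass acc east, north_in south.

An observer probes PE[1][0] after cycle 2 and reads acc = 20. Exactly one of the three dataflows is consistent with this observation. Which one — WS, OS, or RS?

dataflow = RS

Under WS (3×2), PE[1][0]:
  step 0 · PE1,0: acc=0; fwd→0 fwd↓0
  step 1 · PE1,0: acc=24; fwd→6 fwd↓24
  step 2 · PE1,0: acc=38; fwd→4 fwd↓38
Under OS (3×2), PE[1][0]:
  step 0 · PE1,0: acc=0; fwd→0 fwd↓0
  step 1 · PE1,0: acc=30; fwd→5 fwd↓6
  step 2 · PE1,0: acc=38; fwd→4 fwd↓2
Under RS (3×3), PE[1][0]:
  step 0 · PE1,0: acc=0; fwd→0 fwd↓0
  step 1 · PE1,0: acc=30; fwd→30 fwd↓6
  step 2 · PE1,0: acc=20; fwd→20 fwd↓4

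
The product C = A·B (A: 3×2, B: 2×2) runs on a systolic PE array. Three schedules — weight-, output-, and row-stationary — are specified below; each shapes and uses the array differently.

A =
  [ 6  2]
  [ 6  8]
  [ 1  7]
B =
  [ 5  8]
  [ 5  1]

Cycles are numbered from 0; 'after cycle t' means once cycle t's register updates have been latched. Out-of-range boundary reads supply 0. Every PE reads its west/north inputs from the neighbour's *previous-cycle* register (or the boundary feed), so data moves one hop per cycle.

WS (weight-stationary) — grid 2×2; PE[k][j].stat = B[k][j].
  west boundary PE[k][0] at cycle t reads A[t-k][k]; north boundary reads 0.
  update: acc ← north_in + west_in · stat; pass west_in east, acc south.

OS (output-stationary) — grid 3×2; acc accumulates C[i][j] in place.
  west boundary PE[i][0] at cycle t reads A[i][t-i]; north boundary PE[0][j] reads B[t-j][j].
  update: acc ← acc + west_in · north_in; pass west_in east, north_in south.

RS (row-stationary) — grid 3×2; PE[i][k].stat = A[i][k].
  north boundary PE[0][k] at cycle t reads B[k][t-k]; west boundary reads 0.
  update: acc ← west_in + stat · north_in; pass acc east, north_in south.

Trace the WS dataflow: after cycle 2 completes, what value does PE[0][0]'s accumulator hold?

PE[0][0].acc = 5

WS (2×2). Following PE[0][0] plus its west/north inputs:
  cycle 0: PE[0][0] → acc 30, east 6, south 30
  cycle 1: PE[0][0] → acc 30, east 6, south 30
  cycle 2: PE[0][0] → acc 5, east 1, south 5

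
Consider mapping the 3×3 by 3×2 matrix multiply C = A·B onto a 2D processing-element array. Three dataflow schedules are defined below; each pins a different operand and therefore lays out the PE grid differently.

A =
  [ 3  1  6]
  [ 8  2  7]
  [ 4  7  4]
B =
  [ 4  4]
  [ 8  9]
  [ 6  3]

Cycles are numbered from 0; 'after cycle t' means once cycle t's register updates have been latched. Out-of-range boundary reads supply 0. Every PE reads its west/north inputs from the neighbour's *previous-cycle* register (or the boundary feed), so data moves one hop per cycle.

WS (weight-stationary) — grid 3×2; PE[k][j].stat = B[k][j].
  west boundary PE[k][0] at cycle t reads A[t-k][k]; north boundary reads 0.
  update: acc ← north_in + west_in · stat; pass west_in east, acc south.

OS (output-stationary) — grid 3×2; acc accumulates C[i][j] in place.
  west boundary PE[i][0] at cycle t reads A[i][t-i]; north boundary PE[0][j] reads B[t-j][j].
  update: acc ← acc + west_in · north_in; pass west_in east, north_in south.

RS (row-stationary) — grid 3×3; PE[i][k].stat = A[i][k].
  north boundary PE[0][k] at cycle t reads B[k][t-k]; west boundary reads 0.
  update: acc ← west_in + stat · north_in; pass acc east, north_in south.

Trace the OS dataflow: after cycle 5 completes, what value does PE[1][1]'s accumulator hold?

PE[1][1].acc = 71

OS 3×2: PE[1][1] cycle-by-cycle (with neighbour feeds):
  0: (0,1).acc=0  regs=<0,0>
  0: (1,0).acc=0  regs=<0,0>
  0: (1,1).acc=0  regs=<0,0>
  1: (0,1).acc=12  regs=<3,4>
  1: (1,0).acc=32  regs=<8,4>
  1: (1,1).acc=0  regs=<0,0>
  2: (0,1).acc=21  regs=<1,9>
  2: (1,0).acc=48  regs=<2,8>
  2: (1,1).acc=32  regs=<8,4>
  3: (0,1).acc=39  regs=<6,3>
  3: (1,0).acc=90  regs=<7,6>
  3: (1,1).acc=50  regs=<2,9>
  4: (0,1).acc=39  regs=<0,0>
  4: (1,0).acc=90  regs=<0,0>
  4: (1,1).acc=71  regs=<7,3>
  5: (0,1).acc=39  regs=<0,0>
  5: (1,0).acc=90  regs=<0,0>
  5: (1,1).acc=71  regs=<0,0>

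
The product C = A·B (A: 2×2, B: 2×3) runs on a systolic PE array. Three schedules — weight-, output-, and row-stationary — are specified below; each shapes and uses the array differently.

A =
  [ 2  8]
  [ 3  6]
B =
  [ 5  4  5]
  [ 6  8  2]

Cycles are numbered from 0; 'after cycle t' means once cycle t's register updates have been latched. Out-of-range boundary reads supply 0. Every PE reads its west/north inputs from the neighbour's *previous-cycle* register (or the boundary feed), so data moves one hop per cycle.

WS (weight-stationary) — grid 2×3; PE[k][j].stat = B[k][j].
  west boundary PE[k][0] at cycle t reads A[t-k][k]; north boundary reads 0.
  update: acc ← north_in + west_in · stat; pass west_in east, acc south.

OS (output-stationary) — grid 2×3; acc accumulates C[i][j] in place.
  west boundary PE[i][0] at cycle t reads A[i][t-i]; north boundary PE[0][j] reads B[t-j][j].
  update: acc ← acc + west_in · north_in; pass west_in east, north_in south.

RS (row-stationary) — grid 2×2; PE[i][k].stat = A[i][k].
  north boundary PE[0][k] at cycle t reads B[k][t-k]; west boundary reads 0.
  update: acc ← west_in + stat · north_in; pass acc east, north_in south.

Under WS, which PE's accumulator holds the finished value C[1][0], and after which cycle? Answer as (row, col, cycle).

WS — PE[1][0] is where C[1][0] collects:
  0: (1,0).acc=0  regs=<0,0>
  1: (1,0).acc=58  regs=<8,58>
  2: (1,0).acc=51  regs=<6,51>

(row, col, cycle) = (1, 0, 2)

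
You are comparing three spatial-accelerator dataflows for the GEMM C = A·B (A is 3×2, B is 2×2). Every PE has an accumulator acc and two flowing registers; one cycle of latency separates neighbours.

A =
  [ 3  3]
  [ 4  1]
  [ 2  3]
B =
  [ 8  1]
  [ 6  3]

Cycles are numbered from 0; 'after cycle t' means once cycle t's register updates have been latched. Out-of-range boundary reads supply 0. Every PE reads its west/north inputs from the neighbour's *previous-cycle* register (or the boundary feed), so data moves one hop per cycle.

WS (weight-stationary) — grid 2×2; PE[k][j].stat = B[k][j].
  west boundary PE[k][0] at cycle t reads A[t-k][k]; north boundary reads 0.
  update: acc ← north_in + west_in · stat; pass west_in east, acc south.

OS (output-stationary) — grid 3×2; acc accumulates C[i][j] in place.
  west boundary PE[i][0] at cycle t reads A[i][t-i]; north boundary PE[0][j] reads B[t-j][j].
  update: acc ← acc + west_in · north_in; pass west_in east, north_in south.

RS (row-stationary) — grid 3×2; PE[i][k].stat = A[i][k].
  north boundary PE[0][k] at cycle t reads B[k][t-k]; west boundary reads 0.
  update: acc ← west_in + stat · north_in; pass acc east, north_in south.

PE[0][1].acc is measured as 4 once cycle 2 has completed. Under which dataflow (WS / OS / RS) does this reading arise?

— WS: 2×2; PE[0][1] trace:
  step 0 · PE0,1: acc=0; fwd→0 fwd↓0
  step 1 · PE0,1: acc=3; fwd→3 fwd↓3
  step 2 · PE0,1: acc=4; fwd→4 fwd↓4
— OS: 3×2; PE[0][1] trace:
  step 0 · PE0,1: acc=0; fwd→0 fwd↓0
  step 1 · PE0,1: acc=3; fwd→3 fwd↓1
  step 2 · PE0,1: acc=12; fwd→3 fwd↓3
— RS: 3×2; PE[0][1] trace:
  step 0 · PE0,1: acc=0; fwd→0 fwd↓0
  step 1 · PE0,1: acc=42; fwd→42 fwd↓6
  step 2 · PE0,1: acc=12; fwd→12 fwd↓3

dataflow = WS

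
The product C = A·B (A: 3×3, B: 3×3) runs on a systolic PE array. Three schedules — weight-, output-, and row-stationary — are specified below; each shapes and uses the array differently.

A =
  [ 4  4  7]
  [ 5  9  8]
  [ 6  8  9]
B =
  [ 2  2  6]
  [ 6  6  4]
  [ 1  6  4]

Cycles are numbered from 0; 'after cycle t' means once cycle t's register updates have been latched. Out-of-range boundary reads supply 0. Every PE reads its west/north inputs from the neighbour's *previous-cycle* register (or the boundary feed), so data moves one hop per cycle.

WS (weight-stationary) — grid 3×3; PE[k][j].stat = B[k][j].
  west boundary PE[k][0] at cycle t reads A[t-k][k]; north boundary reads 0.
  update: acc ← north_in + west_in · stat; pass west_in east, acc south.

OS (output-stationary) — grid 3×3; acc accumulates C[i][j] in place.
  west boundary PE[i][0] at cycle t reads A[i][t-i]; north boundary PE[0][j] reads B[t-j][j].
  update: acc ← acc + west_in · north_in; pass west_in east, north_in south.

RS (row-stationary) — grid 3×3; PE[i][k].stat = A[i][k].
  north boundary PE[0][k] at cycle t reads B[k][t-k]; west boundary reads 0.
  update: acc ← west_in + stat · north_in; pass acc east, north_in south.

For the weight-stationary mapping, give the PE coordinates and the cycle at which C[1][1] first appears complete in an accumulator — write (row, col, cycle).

WS: C[1][1] accumulates in PE[2][1]:
  step 0 · PE2,1: acc=0; fwd→0 fwd↓0
  step 1 · PE2,1: acc=0; fwd→0 fwd↓0
  step 2 · PE2,1: acc=0; fwd→0 fwd↓0
  step 3 · PE2,1: acc=74; fwd→7 fwd↓74
  step 4 · PE2,1: acc=112; fwd→8 fwd↓112

(row, col, cycle) = (2, 1, 4)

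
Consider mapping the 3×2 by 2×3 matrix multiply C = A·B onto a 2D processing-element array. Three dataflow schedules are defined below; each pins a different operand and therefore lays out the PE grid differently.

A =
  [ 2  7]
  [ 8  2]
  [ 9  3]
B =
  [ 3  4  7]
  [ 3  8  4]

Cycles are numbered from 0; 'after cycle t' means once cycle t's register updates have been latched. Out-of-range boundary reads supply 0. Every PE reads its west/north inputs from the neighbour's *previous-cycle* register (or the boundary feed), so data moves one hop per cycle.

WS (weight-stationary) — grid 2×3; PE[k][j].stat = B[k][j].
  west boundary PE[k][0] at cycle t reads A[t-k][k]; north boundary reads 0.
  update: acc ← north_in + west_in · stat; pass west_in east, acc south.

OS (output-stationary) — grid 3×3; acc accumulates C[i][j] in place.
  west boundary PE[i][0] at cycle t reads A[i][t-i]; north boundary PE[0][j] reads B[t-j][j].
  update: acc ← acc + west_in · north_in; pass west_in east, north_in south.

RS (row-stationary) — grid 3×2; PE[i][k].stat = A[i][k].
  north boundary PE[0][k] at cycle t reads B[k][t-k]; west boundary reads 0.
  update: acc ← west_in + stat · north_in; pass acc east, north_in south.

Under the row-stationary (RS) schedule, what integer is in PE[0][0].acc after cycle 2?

PE[0][0].acc = 14

Tracing RS — 3×2 array, target PE[0][0]:
  0: (0,0).acc=6  regs=<6,3>
  1: (0,0).acc=8  regs=<8,4>
  2: (0,0).acc=14  regs=<14,7>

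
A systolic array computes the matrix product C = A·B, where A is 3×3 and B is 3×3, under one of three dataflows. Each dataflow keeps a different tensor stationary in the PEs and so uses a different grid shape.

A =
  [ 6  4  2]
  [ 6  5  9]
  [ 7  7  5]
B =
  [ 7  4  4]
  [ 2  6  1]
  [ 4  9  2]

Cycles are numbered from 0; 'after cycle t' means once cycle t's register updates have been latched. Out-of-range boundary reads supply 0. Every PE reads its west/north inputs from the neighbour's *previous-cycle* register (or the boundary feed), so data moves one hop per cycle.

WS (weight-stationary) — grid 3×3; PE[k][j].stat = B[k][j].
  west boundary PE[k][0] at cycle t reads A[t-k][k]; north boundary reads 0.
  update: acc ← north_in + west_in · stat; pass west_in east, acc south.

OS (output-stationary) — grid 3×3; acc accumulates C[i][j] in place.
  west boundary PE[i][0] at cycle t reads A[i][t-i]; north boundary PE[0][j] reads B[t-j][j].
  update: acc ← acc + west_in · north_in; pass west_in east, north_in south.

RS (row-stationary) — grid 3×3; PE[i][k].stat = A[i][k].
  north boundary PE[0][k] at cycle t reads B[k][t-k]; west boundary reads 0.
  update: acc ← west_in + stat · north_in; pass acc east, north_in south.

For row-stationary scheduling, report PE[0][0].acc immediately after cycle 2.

RS 3×3: PE[0][0] cycle-by-cycle (with neighbour feeds):
  cycle 0: PE[0][0] → acc 42, east 42, south 7
  cycle 1: PE[0][0] → acc 24, east 24, south 4
  cycle 2: PE[0][0] → acc 24, east 24, south 4

PE[0][0].acc = 24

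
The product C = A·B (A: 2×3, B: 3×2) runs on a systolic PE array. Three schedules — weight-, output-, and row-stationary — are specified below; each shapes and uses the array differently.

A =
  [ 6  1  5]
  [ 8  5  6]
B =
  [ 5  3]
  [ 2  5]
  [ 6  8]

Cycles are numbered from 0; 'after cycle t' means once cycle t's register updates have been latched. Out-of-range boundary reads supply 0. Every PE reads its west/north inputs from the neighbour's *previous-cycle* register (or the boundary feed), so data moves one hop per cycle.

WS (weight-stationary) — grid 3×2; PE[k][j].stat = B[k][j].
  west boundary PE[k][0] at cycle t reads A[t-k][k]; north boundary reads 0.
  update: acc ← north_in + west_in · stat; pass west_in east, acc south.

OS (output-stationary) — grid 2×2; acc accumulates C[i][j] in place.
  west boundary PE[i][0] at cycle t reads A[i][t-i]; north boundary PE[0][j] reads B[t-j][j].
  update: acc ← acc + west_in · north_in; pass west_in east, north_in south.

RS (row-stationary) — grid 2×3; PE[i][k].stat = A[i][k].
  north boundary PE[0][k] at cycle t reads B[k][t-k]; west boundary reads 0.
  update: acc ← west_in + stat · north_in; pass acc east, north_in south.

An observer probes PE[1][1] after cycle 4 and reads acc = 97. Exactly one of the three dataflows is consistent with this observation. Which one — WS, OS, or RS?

WS [3×2] PE[1][1] across cycles:
  @0  [1,1]  acc 0  |  →0  ↓0
  @1  [1,1]  acc 0  |  →0  ↓0
  @2  [1,1]  acc 23  |  →1  ↓23
  @3  [1,1]  acc 49  |  →5  ↓49
  @4  [1,1]  acc 0  |  →0  ↓0
OS [2×2] PE[1][1] across cycles:
  @0  [1,1]  acc 0  |  →0  ↓0
  @1  [1,1]  acc 0  |  →0  ↓0
  @2  [1,1]  acc 24  |  →8  ↓3
  @3  [1,1]  acc 49  |  →5  ↓5
  @4  [1,1]  acc 97  |  →6  ↓8
RS [2×3] PE[1][1] across cycles:
  @0  [1,1]  acc 0  |  →0  ↓0
  @1  [1,1]  acc 0  |  →0  ↓0
  @2  [1,1]  acc 50  |  →50  ↓2
  @3  [1,1]  acc 49  |  →49  ↓5
  @4  [1,1]  acc 0  |  →0  ↓0

dataflow = OS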